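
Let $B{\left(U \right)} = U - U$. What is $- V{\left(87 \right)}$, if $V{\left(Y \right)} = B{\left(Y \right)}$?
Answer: $0$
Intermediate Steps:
$B{\left(U \right)} = 0$
$V{\left(Y \right)} = 0$
$- V{\left(87 \right)} = \left(-1\right) 0 = 0$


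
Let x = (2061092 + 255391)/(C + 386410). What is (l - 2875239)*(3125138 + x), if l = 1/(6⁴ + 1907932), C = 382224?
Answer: -13186239373270415432120725/1467497554552 ≈ -8.9855e+12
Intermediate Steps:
l = 1/1909228 (l = 1/(1296 + 1907932) = 1/1909228 ≈ 5.2377e-7)
x = 2316483/768634 (x = (2061092 + 255391)/(382224 + 386410) = 2316483/768634 ≈ 3.0138)
(l - 2875239)*(3125138 + x) = (1/1909228 - 2875239)*(3125138 + 2316483/768634) = -5489486805491/1909228*2402089637975/768634 = -13186239373270415432120725/1467497554552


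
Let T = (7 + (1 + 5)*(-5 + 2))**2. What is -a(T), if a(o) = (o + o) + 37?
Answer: -279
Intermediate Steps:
T = 121 (T = (7 + 6*(-3))**2 = (7 - 18)**2 = (-11)**2 = 121)
a(o) = 37 + 2*o (a(o) = 2*o + 37 = 37 + 2*o)
-a(T) = -(37 + 2*121) = -(37 + 242) = -1*279 = -279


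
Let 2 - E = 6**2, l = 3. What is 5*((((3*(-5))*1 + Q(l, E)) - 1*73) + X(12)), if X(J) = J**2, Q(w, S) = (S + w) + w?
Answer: 140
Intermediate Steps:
E = -34 (E = 2 - 1*6**2 = 2 - 1*36 = 2 - 36 = -34)
Q(w, S) = S + 2*w
5*((((3*(-5))*1 + Q(l, E)) - 1*73) + X(12)) = 5*((((3*(-5))*1 + (-34 + 2*3)) - 1*73) + 12**2) = 5*(((-15*1 + (-34 + 6)) - 73) + 144) = 5*(((-15 - 28) - 73) + 144) = 5*((-43 - 73) + 144) = 5*(-116 + 144) = 5*28 = 140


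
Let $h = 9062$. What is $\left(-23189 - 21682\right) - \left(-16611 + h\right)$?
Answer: $-37322$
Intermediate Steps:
$\left(-23189 - 21682\right) - \left(-16611 + h\right) = \left(-23189 - 21682\right) + \left(16611 - 9062\right) = -44871 + 7549 = -37322$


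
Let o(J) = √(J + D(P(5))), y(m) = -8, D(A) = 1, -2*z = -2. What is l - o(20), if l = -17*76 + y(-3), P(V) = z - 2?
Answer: -1300 - √21 ≈ -1304.6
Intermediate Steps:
z = 1 (z = -½*(-2) = 1)
P(V) = -1 (P(V) = 1 - 2 = -1)
o(J) = √(1 + J) (o(J) = √(J + 1) = √(1 + J))
l = -1300 (l = -17*76 - 8 = -1292 - 8 = -1300)
l - o(20) = -1300 - √(1 + 20) = -1300 - √21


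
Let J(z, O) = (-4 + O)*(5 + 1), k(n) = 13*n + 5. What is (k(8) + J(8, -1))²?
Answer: 6241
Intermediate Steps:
k(n) = 5 + 13*n
J(z, O) = -24 + 6*O (J(z, O) = (-4 + O)*6 = -24 + 6*O)
(k(8) + J(8, -1))² = ((5 + 13*8) + (-24 + 6*(-1)))² = ((5 + 104) + (-24 - 6))² = (109 - 30)² = 79² = 6241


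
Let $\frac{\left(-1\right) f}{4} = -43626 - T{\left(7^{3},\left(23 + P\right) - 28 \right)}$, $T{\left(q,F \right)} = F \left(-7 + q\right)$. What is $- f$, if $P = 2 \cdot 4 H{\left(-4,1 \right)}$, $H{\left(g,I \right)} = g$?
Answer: $-124776$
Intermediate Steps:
$P = -32$ ($P = 2 \cdot 4 \left(-4\right) = 8 \left(-4\right) = -32$)
$f = 124776$ ($f = - 4 \left(-43626 - \left(\left(23 - 32\right) - 28\right) \left(-7 + 7^{3}\right)\right) = - 4 \left(-43626 - \left(-9 - 28\right) \left(-7 + 343\right)\right) = - 4 \left(-43626 - \left(-37\right) 336\right) = - 4 \left(-43626 - -12432\right) = - 4 \left(-43626 + 12432\right) = \left(-4\right) \left(-31194\right) = 124776$)
$- f = \left(-1\right) 124776 = -124776$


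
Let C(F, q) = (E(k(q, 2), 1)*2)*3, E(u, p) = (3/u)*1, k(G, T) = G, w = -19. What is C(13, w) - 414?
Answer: -7884/19 ≈ -414.95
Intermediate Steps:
E(u, p) = 3/u
C(F, q) = 18/q (C(F, q) = ((3/q)*2)*3 = (6/q)*3 = 18/q)
C(13, w) - 414 = 18/(-19) - 414 = 18*(-1/19) - 414 = -18/19 - 414 = -7884/19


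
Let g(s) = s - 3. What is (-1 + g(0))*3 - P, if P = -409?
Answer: 397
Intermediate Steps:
g(s) = -3 + s
(-1 + g(0))*3 - P = (-1 + (-3 + 0))*3 - 1*(-409) = (-1 - 3)*3 + 409 = -4*3 + 409 = -12 + 409 = 397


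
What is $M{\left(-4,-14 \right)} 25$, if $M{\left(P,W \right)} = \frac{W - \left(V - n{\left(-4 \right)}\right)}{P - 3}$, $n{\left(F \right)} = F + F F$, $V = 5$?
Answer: $25$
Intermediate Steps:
$n{\left(F \right)} = F + F^{2}$
$M{\left(P,W \right)} = \frac{7 + W}{-3 + P}$ ($M{\left(P,W \right)} = \frac{W - \left(5 + 4 \left(1 - 4\right)\right)}{P - 3} = \frac{W - -7}{-3 + P} = \frac{W + \left(12 - 5\right)}{-3 + P} = \frac{W + 7}{-3 + P} = \frac{7 + W}{-3 + P}$)
$M{\left(-4,-14 \right)} 25 = \frac{7 - 14}{-3 - 4} \cdot 25 = \frac{1}{-7} \left(-7\right) 25 = \left(- \frac{1}{7}\right) \left(-7\right) 25 = 1 \cdot 25 = 25$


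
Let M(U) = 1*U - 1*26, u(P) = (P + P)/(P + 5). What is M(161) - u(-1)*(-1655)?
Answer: -1385/2 ≈ -692.50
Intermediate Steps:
u(P) = 2*P/(5 + P) (u(P) = (2*P)/(5 + P) = 2*P/(5 + P))
M(U) = -26 + U (M(U) = U - 26 = -26 + U)
M(161) - u(-1)*(-1655) = (-26 + 161) - 2*(-1)/(5 - 1)*(-1655) = 135 - 2*(-1)/4*(-1655) = 135 - 2*(-1)*(1/4)*(-1655) = 135 - (-1)*(-1655)/2 = 135 - 1*1655/2 = 135 - 1655/2 = -1385/2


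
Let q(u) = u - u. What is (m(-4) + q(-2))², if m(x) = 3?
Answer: 9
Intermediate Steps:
q(u) = 0
(m(-4) + q(-2))² = (3 + 0)² = 3² = 9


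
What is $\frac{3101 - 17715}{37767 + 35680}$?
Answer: $- \frac{14614}{73447} \approx -0.19897$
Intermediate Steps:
$\frac{3101 - 17715}{37767 + 35680} = - \frac{14614}{73447}$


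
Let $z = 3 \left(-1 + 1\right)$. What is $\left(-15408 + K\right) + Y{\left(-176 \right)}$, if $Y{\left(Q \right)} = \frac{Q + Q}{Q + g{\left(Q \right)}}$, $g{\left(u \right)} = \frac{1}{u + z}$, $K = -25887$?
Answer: $- \frac{1279133263}{30977} \approx -41293.0$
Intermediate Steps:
$z = 0$ ($z = 3 \cdot 0 = 0$)
$g{\left(u \right)} = \frac{1}{u}$ ($g{\left(u \right)} = \frac{1}{u + 0} = \frac{1}{u}$)
$Y{\left(Q \right)} = \frac{2 Q}{Q + \frac{1}{Q}}$ ($Y{\left(Q \right)} = \frac{Q + Q}{Q + \frac{1}{Q}} = \frac{2 Q}{Q + \frac{1}{Q}}$)
$\left(-15408 + K\right) + Y{\left(-176 \right)} = \left(-15408 - 25887\right) + \frac{2 \left(-176\right)^{2}}{1 + \left(-176\right)^{2}} = -41295 + 2 \cdot 30976 \frac{1}{1 + 30976} = -41295 + 2 \cdot 30976 \cdot \frac{1}{30977} = -41295 + \frac{61952}{30977} = - \frac{1279133263}{30977}$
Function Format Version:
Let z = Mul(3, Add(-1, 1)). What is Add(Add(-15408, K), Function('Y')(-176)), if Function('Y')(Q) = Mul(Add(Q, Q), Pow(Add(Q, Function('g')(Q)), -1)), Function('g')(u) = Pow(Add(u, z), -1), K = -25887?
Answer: Rational(-1279133263, 30977) ≈ -41293.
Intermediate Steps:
z = 0 (z = Mul(3, 0) = 0)
Function('g')(u) = Pow(u, -1) (Function('g')(u) = Pow(Add(u, 0), -1) = Pow(u, -1))
Function('Y')(Q) = Mul(2, Q, Pow(Add(Q, Pow(Q, -1)), -1)) (Function('Y')(Q) = Mul(Add(Q, Q), Pow(Add(Q, Pow(Q, -1)), -1)) = Mul(Mul(2, Q), Pow(Add(Q, Pow(Q, -1)), -1)) = Mul(2, Q, Pow(Add(Q, Pow(Q, -1)), -1)))
Add(Add(-15408, K), Function('Y')(-176)) = Add(Add(-15408, -25887), Mul(2, Pow(-176, 2), Pow(Add(1, Pow(-176, 2)), -1))) = Add(-41295, Mul(2, 30976, Pow(Add(1, 30976), -1))) = Add(-41295, Mul(2, 30976, Pow(30977, -1))) = Add(-41295, Mul(2, 30976, Rational(1, 30977))) = Add(-41295, Rational(61952, 30977)) = Rational(-1279133263, 30977)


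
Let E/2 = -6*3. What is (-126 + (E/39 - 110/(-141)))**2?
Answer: 53462688400/3359889 ≈ 15912.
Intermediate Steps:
E = -36 (E = 2*(-6*3) = 2*(-18) = -36)
(-126 + (E/39 - 110/(-141)))**2 = (-126 + (-36/39 - 110/(-141)))**2 = (-126 + (-36*1/39 - 110*(-1/141)))**2 = (-126 + (-12/13 + 110/141))**2 = (-126 - 262/1833)**2 = (-231220/1833)**2 = 53462688400/3359889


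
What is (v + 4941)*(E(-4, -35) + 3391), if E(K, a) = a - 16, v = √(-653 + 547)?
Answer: 16502940 + 3340*I*√106 ≈ 1.6503e+7 + 34387.0*I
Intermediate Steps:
v = I*√106 (v = √(-106) = I*√106 ≈ 10.296*I)
E(K, a) = -16 + a
(v + 4941)*(E(-4, -35) + 3391) = (I*√106 + 4941)*((-16 - 35) + 3391) = (4941 + I*√106)*(-51 + 3391) = (4941 + I*√106)*3340 = 16502940 + 3340*I*√106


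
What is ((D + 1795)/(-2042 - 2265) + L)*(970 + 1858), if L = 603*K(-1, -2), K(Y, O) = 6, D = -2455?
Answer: 44069815608/4307 ≈ 1.0232e+7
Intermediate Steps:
L = 3618 (L = 603*6 = 3618)
((D + 1795)/(-2042 - 2265) + L)*(970 + 1858) = ((-2455 + 1795)/(-2042 - 2265) + 3618)*(970 + 1858) = (-660/(-4307) + 3618)*2828 = (-660*(-1/4307) + 3618)*2828 = (660/4307 + 3618)*2828 = (15583386/4307)*2828 = 44069815608/4307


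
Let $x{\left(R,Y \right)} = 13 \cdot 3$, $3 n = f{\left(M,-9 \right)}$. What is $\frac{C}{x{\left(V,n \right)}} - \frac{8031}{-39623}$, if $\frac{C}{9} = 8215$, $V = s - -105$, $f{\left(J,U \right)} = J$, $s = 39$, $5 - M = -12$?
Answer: $\frac{976613238}{515099} \approx 1896.0$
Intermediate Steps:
$M = 17$ ($M = 5 - -12 = 5 + 12 = 17$)
$V = 144$ ($V = 39 - -105 = 39 + 105 = 144$)
$n = \frac{17}{3}$ ($n = \frac{1}{3} \cdot 17 = \frac{17}{3} \approx 5.6667$)
$C = 73935$ ($C = 9 \cdot 8215 = 73935$)
$x{\left(R,Y \right)} = 39$
$\frac{C}{x{\left(V,n \right)}} - \frac{8031}{-39623} = \frac{73935}{39} - \frac{8031}{-39623} = 73935 \cdot \frac{1}{39} - - \frac{8031}{39623} = \frac{24645}{13} + \frac{8031}{39623} = \frac{976613238}{515099}$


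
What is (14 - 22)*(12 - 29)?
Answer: 136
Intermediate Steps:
(14 - 22)*(12 - 29) = -8*(-17) = 136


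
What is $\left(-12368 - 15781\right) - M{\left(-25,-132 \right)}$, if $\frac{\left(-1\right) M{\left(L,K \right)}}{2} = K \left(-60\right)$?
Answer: $-12309$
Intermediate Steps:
$M{\left(L,K \right)} = 120 K$ ($M{\left(L,K \right)} = - 2 K \left(-60\right) = - 2 \left(- 60 K\right) = 120 K$)
$\left(-12368 - 15781\right) - M{\left(-25,-132 \right)} = \left(-12368 - 15781\right) - 120 \left(-132\right) = \left(-12368 - 15781\right) - -15840 = -28149 + 15840 = -12309$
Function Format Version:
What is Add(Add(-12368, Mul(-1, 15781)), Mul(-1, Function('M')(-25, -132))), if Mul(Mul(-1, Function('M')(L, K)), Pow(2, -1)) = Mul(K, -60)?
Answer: -12309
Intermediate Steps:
Function('M')(L, K) = Mul(120, K) (Function('M')(L, K) = Mul(-2, Mul(K, -60)) = Mul(-2, Mul(-60, K)) = Mul(120, K))
Add(Add(-12368, Mul(-1, 15781)), Mul(-1, Function('M')(-25, -132))) = Add(Add(-12368, Mul(-1, 15781)), Mul(-1, Mul(120, -132))) = Add(Add(-12368, -15781), Mul(-1, -15840)) = Add(-28149, 15840) = -12309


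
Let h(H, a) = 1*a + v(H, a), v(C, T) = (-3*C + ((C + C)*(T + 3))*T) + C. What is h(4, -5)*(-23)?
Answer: -1541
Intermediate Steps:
v(C, T) = -2*C + 2*C*T*(3 + T) (v(C, T) = (-3*C + ((2*C)*(3 + T))*T) + C = (-3*C + (2*C*(3 + T))*T) + C = (-3*C + 2*C*T*(3 + T)) + C = -2*C + 2*C*T*(3 + T))
h(H, a) = a + 2*H*(-1 + a**2 + 3*a) (h(H, a) = 1*a + 2*H*(-1 + a**2 + 3*a) = a + 2*H*(-1 + a**2 + 3*a))
h(4, -5)*(-23) = (-5 + 2*4*(-1 + (-5)**2 + 3*(-5)))*(-23) = (-5 + 2*4*(-1 + 25 - 15))*(-23) = (-5 + 2*4*9)*(-23) = (-5 + 72)*(-23) = 67*(-23) = -1541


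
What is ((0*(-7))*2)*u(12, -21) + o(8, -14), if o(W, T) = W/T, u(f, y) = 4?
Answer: -4/7 ≈ -0.57143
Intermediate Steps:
((0*(-7))*2)*u(12, -21) + o(8, -14) = ((0*(-7))*2)*4 + 8/(-14) = (0*2)*4 + 8*(-1/14) = 0*4 - 4/7 = 0 - 4/7 = -4/7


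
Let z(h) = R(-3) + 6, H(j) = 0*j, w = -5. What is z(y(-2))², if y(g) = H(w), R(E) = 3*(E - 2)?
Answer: 81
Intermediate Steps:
R(E) = -6 + 3*E (R(E) = 3*(-2 + E) = -6 + 3*E)
H(j) = 0
y(g) = 0
z(h) = -9 (z(h) = (-6 + 3*(-3)) + 6 = (-6 - 9) + 6 = -15 + 6 = -9)
z(y(-2))² = (-9)² = 81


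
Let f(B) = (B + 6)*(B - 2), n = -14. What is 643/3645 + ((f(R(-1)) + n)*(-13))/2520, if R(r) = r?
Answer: 13309/40824 ≈ 0.32601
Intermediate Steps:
f(B) = (-2 + B)*(6 + B) (f(B) = (6 + B)*(-2 + B) = (-2 + B)*(6 + B))
643/3645 + ((f(R(-1)) + n)*(-13))/2520 = 643/3645 + (((-12 + (-1)**2 + 4*(-1)) - 14)*(-13))/2520 = 643*(1/3645) + (((-12 + 1 - 4) - 14)*(-13))*(1/2520) = 643/3645 + ((-15 - 14)*(-13))*(1/2520) = 643/3645 - 29*(-13)*(1/2520) = 643/3645 + 377*(1/2520) = 643/3645 + 377/2520 = 13309/40824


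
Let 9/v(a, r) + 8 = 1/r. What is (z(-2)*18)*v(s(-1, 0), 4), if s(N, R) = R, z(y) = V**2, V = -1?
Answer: -648/31 ≈ -20.903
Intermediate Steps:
z(y) = 1 (z(y) = (-1)**2 = 1)
v(a, r) = 9/(-8 + 1/r)
(z(-2)*18)*v(s(-1, 0), 4) = (1*18)*(-9*4/(-1 + 8*4)) = 18*(-9*4/(-1 + 32)) = 18*(-9*4/31) = 18*(-9*4*1/31) = 18*(-36/31) = -648/31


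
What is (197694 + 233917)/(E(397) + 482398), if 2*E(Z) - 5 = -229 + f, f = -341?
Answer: 863222/964231 ≈ 0.89524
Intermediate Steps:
E(Z) = -565/2 (E(Z) = 5/2 + (-229 - 341)/2 = 5/2 + (1/2)*(-570) = 5/2 - 285 = -565/2)
(197694 + 233917)/(E(397) + 482398) = (197694 + 233917)/(-565/2 + 482398) = 431611/(964231/2) = 431611*(2/964231) = 863222/964231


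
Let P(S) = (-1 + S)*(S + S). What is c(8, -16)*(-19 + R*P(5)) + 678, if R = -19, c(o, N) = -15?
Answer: 12363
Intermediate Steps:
P(S) = 2*S*(-1 + S) (P(S) = (-1 + S)*(2*S) = 2*S*(-1 + S))
c(8, -16)*(-19 + R*P(5)) + 678 = -15*(-19 - 38*5*(-1 + 5)) + 678 = -15*(-19 - 38*5*4) + 678 = -15*(-19 - 19*40) + 678 = -15*(-19 - 760) + 678 = -15*(-779) + 678 = 11685 + 678 = 12363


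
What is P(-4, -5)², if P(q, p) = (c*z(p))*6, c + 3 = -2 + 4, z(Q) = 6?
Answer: 1296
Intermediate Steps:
c = -1 (c = -3 + (-2 + 4) = -3 + 2 = -1)
P(q, p) = -36 (P(q, p) = -1*6*6 = -6*6 = -36)
P(-4, -5)² = (-36)² = 1296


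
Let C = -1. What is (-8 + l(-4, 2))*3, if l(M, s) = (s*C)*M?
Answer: 0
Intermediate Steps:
l(M, s) = -M*s (l(M, s) = (s*(-1))*M = (-s)*M = -M*s)
(-8 + l(-4, 2))*3 = (-8 - 1*(-4)*2)*3 = (-8 + 8)*3 = 0*3 = 0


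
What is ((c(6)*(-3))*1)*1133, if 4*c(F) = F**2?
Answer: -30591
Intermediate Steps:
c(F) = F**2/4
((c(6)*(-3))*1)*1133 = ((((1/4)*6**2)*(-3))*1)*1133 = ((((1/4)*36)*(-3))*1)*1133 = ((9*(-3))*1)*1133 = -27*1*1133 = -27*1133 = -30591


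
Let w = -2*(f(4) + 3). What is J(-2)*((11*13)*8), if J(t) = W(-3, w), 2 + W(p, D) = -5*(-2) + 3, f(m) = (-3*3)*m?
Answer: 12584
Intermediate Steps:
f(m) = -9*m
w = 66 (w = -2*(-9*4 + 3) = -2*(-36 + 3) = -2*(-33) = 66)
W(p, D) = 11 (W(p, D) = -2 + (-5*(-2) + 3) = -2 + (10 + 3) = -2 + 13 = 11)
J(t) = 11
J(-2)*((11*13)*8) = 11*((11*13)*8) = 11*(143*8) = 11*1144 = 12584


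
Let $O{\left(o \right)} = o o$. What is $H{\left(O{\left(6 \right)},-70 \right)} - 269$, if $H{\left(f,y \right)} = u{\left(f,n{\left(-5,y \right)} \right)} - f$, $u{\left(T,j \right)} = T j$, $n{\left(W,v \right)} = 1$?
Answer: $-269$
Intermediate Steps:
$O{\left(o \right)} = o^{2}$
$H{\left(f,y \right)} = 0$ ($H{\left(f,y \right)} = f 1 - f = f - f = 0$)
$H{\left(O{\left(6 \right)},-70 \right)} - 269 = 0 - 269 = -269$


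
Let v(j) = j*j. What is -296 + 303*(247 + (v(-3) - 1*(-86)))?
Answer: 103330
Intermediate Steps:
v(j) = j²
-296 + 303*(247 + (v(-3) - 1*(-86))) = -296 + 303*(247 + ((-3)² - 1*(-86))) = -296 + 303*(247 + (9 + 86)) = -296 + 303*(247 + 95) = -296 + 303*342 = -296 + 103626 = 103330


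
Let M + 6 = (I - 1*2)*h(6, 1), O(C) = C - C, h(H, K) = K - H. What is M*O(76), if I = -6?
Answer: 0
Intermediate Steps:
O(C) = 0
M = 34 (M = -6 + (-6 - 1*2)*(1 - 1*6) = -6 + (-6 - 2)*(1 - 6) = -6 - 8*(-5) = -6 + 40 = 34)
M*O(76) = 34*0 = 0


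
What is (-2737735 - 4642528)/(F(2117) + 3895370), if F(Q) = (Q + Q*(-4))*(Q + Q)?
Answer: 7380263/22994764 ≈ 0.32095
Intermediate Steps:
F(Q) = -6*Q² (F(Q) = (Q - 4*Q)*(2*Q) = (-3*Q)*(2*Q) = -6*Q²)
(-2737735 - 4642528)/(F(2117) + 3895370) = (-2737735 - 4642528)/(-6*2117² + 3895370) = -7380263/(-6*4481689 + 3895370) = -7380263/(-26890134 + 3895370) = -7380263/(-22994764) = -7380263*(-1/22994764) = 7380263/22994764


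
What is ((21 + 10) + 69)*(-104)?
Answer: -10400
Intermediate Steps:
((21 + 10) + 69)*(-104) = (31 + 69)*(-104) = 100*(-104) = -10400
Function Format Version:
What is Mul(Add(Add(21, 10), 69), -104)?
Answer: -10400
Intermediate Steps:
Mul(Add(Add(21, 10), 69), -104) = Mul(Add(31, 69), -104) = Mul(100, -104) = -10400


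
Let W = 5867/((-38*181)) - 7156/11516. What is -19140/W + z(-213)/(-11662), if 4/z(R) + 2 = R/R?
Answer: 147332162600050/11349394259 ≈ 12982.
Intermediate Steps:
z(R) = -4 (z(R) = 4/(-2 + R/R) = 4/(-2 + 1) = 4/(-1) = 4*(-1) = -4)
W = -29195835/19801762 (W = 5867/(-6878) - 7156*1/11516 = 5867*(-1/6878) - 1789/2879 = -5867/6878 - 1789/2879 = -29195835/19801762 ≈ -1.4744)
-19140/W + z(-213)/(-11662) = -19140/(-29195835/19801762) - 4/(-11662) = -19140*(-19801762/29195835) - 4*(-1/11662) = 25267048312/1946389 + 2/5831 = 147332162600050/11349394259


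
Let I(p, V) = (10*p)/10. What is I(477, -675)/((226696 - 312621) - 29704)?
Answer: -159/38543 ≈ -0.0041253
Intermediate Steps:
I(p, V) = p (I(p, V) = (10*p)*(1/10) = p)
I(477, -675)/((226696 - 312621) - 29704) = 477/((226696 - 312621) - 29704) = 477/(-85925 - 29704) = 477/(-115629) = 477*(-1/115629) = -159/38543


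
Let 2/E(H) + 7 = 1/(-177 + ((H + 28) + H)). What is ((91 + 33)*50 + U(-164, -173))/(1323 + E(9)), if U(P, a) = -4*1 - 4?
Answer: 1421064/303563 ≈ 4.6813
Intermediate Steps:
U(P, a) = -8 (U(P, a) = -4 - 4 = -8)
E(H) = 2/(-7 + 1/(-149 + 2*H)) (E(H) = 2/(-7 + 1/(-177 + ((H + 28) + H))) = 2/(-7 + 1/(-177 + ((28 + H) + H))) = 2/(-7 + 1/(-177 + (28 + 2*H))) = 2/(-7 + 1/(-149 + 2*H)))
((91 + 33)*50 + U(-164, -173))/(1323 + E(9)) = ((91 + 33)*50 - 8)/(1323 + (149 - 2*9)/(-522 + 7*9)) = (124*50 - 8)/(1323 + (149 - 18)/(-522 + 63)) = (6200 - 8)/(1323 + 131/(-459)) = 6192/(1323 - 1/459*131) = 6192/(1323 - 131/459) = 6192/(607126/459) = 6192*(459/607126) = 1421064/303563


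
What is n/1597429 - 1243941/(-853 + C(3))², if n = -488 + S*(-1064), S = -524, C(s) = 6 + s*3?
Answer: -1595923811977/1121784930676 ≈ -1.4227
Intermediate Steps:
C(s) = 6 + 3*s
n = 557048 (n = -488 - 524*(-1064) = -488 + 557536 = 557048)
n/1597429 - 1243941/(-853 + C(3))² = 557048/1597429 - 1243941/(-853 + (6 + 3*3))² = 557048*(1/1597429) - 1243941/(-853 + (6 + 9))² = 557048/1597429 - 1243941/(-853 + 15)² = 557048/1597429 - 1243941/((-838)²) = 557048/1597429 - 1243941/702244 = -1595923811977/1121784930676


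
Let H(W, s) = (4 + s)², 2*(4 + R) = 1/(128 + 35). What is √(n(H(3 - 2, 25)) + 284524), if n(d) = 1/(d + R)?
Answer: 3*√2353779073437366/272863 ≈ 533.41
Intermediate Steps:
R = -1303/326 (R = -4 + 1/(2*(128 + 35)) = -4 + (½)/163 = -4 + (½)*(1/163) = -4 + 1/326 = -1303/326 ≈ -3.9969)
n(d) = 1/(-1303/326 + d) (n(d) = 1/(d - 1303/326) = 1/(-1303/326 + d))
√(n(H(3 - 2, 25)) + 284524) = √(326/(-1303 + 326*(4 + 25)²) + 284524) = √(326/(-1303 + 326*29²) + 284524) = √(326/(-1303 + 326*841) + 284524) = √(326/(-1303 + 274166) + 284524) = √(326/272863 + 284524) = √(77636072538/272863) = 3*√2353779073437366/272863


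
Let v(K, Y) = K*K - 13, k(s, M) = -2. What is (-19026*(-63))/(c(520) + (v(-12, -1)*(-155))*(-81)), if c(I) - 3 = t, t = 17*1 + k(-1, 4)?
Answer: 133182/182747 ≈ 0.72878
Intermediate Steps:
v(K, Y) = -13 + K**2 (v(K, Y) = K**2 - 13 = -13 + K**2)
t = 15 (t = 17*1 - 2 = 17 - 2 = 15)
c(I) = 18 (c(I) = 3 + 15 = 18)
(-19026*(-63))/(c(520) + (v(-12, -1)*(-155))*(-81)) = (-19026*(-63))/(18 + ((-13 + (-12)**2)*(-155))*(-81)) = 1198638/(18 + ((-13 + 144)*(-155))*(-81)) = 1198638/(18 + (131*(-155))*(-81)) = 1198638/(18 - 20305*(-81)) = 1198638/(18 + 1644705) = 1198638/1644723 = 1198638*(1/1644723) = 133182/182747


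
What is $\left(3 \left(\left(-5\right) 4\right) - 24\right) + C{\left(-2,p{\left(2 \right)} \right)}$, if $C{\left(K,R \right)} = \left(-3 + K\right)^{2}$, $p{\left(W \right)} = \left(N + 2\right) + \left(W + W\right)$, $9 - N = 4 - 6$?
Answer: $-59$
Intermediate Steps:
$N = 11$ ($N = 9 - \left(4 - 6\right) = 9 - -2 = 9 + 2 = 11$)
$p{\left(W \right)} = 13 + 2 W$ ($p{\left(W \right)} = \left(11 + 2\right) + \left(W + W\right) = 13 + 2 W$)
$\left(3 \left(\left(-5\right) 4\right) - 24\right) + C{\left(-2,p{\left(2 \right)} \right)} = \left(3 \left(\left(-5\right) 4\right) - 24\right) + \left(-3 - 2\right)^{2} = \left(3 \left(-20\right) - 24\right) + \left(-5\right)^{2} = \left(-60 - 24\right) + 25 = -84 + 25 = -59$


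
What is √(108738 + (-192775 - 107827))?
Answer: 2*I*√47966 ≈ 438.02*I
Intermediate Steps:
√(108738 + (-192775 - 107827)) = √(108738 - 300602) = √(-191864) = 2*I*√47966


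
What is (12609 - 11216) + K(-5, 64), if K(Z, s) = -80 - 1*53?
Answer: 1260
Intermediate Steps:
K(Z, s) = -133 (K(Z, s) = -80 - 53 = -133)
(12609 - 11216) + K(-5, 64) = (12609 - 11216) - 133 = 1393 - 133 = 1260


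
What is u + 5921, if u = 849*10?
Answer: 14411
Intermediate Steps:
u = 8490
u + 5921 = 8490 + 5921 = 14411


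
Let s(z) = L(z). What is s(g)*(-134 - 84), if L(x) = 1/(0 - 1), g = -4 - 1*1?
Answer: 218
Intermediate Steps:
g = -5 (g = -4 - 1 = -5)
L(x) = -1 (L(x) = 1/(-1) = -1)
s(z) = -1
s(g)*(-134 - 84) = -(-134 - 84) = -1*(-218) = 218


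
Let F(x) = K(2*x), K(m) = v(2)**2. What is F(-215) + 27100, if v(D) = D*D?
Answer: 27116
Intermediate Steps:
v(D) = D**2
K(m) = 16 (K(m) = (2**2)**2 = 4**2 = 16)
F(x) = 16
F(-215) + 27100 = 16 + 27100 = 27116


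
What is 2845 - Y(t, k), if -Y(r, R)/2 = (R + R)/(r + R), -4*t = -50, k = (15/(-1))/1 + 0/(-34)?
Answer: 2869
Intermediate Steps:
k = -15 (k = (15*(-1))*1 + 0*(-1/34) = -15*1 + 0 = -15 + 0 = -15)
t = 25/2 (t = -¼*(-50) = 25/2 ≈ 12.500)
Y(r, R) = -4*R/(R + r) (Y(r, R) = -2*(R + R)/(r + R) = -2*2*R/(R + r) = -4*R/(R + r))
2845 - Y(t, k) = 2845 - (-4)*(-15)/(-15 + 25/2) = 2845 - (-4)*(-15)/(-5/2) = 2845 - (-4)*(-15)*(-2)/5 = 2845 - 1*(-24) = 2845 + 24 = 2869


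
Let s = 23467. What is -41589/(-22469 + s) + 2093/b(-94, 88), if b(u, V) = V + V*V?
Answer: -161818117/3908168 ≈ -41.405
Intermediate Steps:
b(u, V) = V + V**2
-41589/(-22469 + s) + 2093/b(-94, 88) = -41589/(-22469 + 23467) + 2093/((88*(1 + 88))) = -41589/998 + 2093/((88*89)) = -41589*1/998 + 2093/7832 = -41589/998 + 2093*(1/7832) = -41589/998 + 2093/7832 = -161818117/3908168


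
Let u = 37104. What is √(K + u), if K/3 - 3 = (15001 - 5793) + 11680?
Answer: √99777 ≈ 315.88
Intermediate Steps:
K = 62673 (K = 9 + 3*((15001 - 5793) + 11680) = 9 + 3*(9208 + 11680) = 9 + 3*20888 = 9 + 62664 = 62673)
√(K + u) = √(62673 + 37104) = √99777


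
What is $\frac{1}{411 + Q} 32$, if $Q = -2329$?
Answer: $- \frac{16}{959} \approx -0.016684$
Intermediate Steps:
$\frac{1}{411 + Q} 32 = \frac{1}{411 - 2329} \cdot 32 = \frac{1}{-1918} \cdot 32 = \left(- \frac{1}{1918}\right) 32 = - \frac{16}{959}$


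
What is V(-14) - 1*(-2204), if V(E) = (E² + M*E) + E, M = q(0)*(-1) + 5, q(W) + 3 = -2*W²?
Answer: 2274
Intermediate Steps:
q(W) = -3 - 2*W²
M = 8 (M = (-3 - 2*0²)*(-1) + 5 = (-3 - 2*0)*(-1) + 5 = (-3 + 0)*(-1) + 5 = -3*(-1) + 5 = 3 + 5 = 8)
V(E) = E² + 9*E (V(E) = (E² + 8*E) + E = E² + 9*E)
V(-14) - 1*(-2204) = -14*(9 - 14) - 1*(-2204) = -14*(-5) + 2204 = 70 + 2204 = 2274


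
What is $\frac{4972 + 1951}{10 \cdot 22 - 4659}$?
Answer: $- \frac{301}{193} \approx -1.5596$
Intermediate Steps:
$\frac{4972 + 1951}{10 \cdot 22 - 4659} = \frac{6923}{220 - 4659} = \frac{6923}{-4439} = 6923 \left(- \frac{1}{4439}\right) = - \frac{301}{193}$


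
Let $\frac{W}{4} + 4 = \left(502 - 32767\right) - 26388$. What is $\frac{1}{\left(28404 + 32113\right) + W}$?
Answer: $- \frac{1}{174111} \approx -5.7435 \cdot 10^{-6}$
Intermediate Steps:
$W = -234628$ ($W = -16 + 4 \left(\left(502 - 32767\right) - 26388\right) = -16 + 4 \left(-32265 - 26388\right) = -16 + 4 \left(-58653\right) = -16 - 234612 = -234628$)
$\frac{1}{\left(28404 + 32113\right) + W} = \frac{1}{\left(28404 + 32113\right) - 234628} = \frac{1}{60517 - 234628} = \frac{1}{-174111} = - \frac{1}{174111}$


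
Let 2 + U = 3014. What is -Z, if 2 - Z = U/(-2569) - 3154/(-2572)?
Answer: -6429587/3303734 ≈ -1.9462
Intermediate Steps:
U = 3012 (U = -2 + 3014 = 3012)
Z = 6429587/3303734 (Z = 2 - (3012/(-2569) - 3154/(-2572)) = 2 - (3012*(-1/2569) - 3154*(-1/2572)) = 2 - (-3012/2569 + 1577/1286) = 2 - 1*177881/3303734 = 2 - 177881/3303734 = 6429587/3303734 ≈ 1.9462)
-Z = -1*6429587/3303734 = -6429587/3303734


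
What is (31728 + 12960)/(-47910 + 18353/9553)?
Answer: -426904464/457665877 ≈ -0.93279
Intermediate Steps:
(31728 + 12960)/(-47910 + 18353/9553) = 44688/(-47910 + 18353*(1/9553)) = 44688/(-47910 + 18353/9553) = 44688/(-457665877/9553) = 44688*(-9553/457665877) = -426904464/457665877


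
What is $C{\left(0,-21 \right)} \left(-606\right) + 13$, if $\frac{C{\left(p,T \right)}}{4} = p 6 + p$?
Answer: $13$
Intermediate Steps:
$C{\left(p,T \right)} = 28 p$ ($C{\left(p,T \right)} = 4 \left(p 6 + p\right) = 4 \left(6 p + p\right) = 4 \cdot 7 p = 28 p$)
$C{\left(0,-21 \right)} \left(-606\right) + 13 = 28 \cdot 0 \left(-606\right) + 13 = 0 \left(-606\right) + 13 = 0 + 13 = 13$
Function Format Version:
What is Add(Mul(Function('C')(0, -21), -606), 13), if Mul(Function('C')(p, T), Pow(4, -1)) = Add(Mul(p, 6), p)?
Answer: 13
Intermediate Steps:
Function('C')(p, T) = Mul(28, p) (Function('C')(p, T) = Mul(4, Add(Mul(p, 6), p)) = Mul(4, Add(Mul(6, p), p)) = Mul(4, Mul(7, p)) = Mul(28, p))
Add(Mul(Function('C')(0, -21), -606), 13) = Add(Mul(Mul(28, 0), -606), 13) = Add(Mul(0, -606), 13) = Add(0, 13) = 13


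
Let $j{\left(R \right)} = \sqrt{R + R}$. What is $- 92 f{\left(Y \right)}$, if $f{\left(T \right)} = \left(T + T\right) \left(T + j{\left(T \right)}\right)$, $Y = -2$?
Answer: $-736 + 736 i \approx -736.0 + 736.0 i$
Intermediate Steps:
$j{\left(R \right)} = \sqrt{2} \sqrt{R}$ ($j{\left(R \right)} = \sqrt{2 R} = \sqrt{2} \sqrt{R}$)
$f{\left(T \right)} = 2 T \left(T + \sqrt{2} \sqrt{T}\right)$ ($f{\left(T \right)} = \left(T + T\right) \left(T + \sqrt{2} \sqrt{T}\right) = 2 T \left(T + \sqrt{2} \sqrt{T}\right)$)
$- 92 f{\left(Y \right)} = - 92 \cdot 2 \left(-2\right) \left(-2 + \sqrt{2} \sqrt{-2}\right) = - 92 \cdot 2 \left(-2\right) \left(-2 + \sqrt{2} i \sqrt{2}\right) = - 92 \cdot 2 \left(-2\right) \left(-2 + 2 i\right) = - 92 \left(8 - 8 i\right) = -736 + 736 i$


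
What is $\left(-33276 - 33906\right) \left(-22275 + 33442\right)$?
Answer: $-750221394$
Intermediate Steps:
$\left(-33276 - 33906\right) \left(-22275 + 33442\right) = \left(-67182\right) 11167 = -750221394$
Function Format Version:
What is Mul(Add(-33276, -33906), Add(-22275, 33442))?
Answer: -750221394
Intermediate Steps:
Mul(Add(-33276, -33906), Add(-22275, 33442)) = Mul(-67182, 11167) = -750221394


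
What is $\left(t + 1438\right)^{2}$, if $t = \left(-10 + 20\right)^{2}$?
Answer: $2365444$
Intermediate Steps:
$t = 100$ ($t = 10^{2} = 100$)
$\left(t + 1438\right)^{2} = \left(100 + 1438\right)^{2} = 1538^{2} = 2365444$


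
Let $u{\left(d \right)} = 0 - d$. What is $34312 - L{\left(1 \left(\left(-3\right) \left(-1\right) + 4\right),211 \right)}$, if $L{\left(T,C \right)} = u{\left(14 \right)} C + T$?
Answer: $37259$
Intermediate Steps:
$u{\left(d \right)} = - d$
$L{\left(T,C \right)} = T - 14 C$ ($L{\left(T,C \right)} = \left(-1\right) 14 C + T = - 14 C + T = T - 14 C$)
$34312 - L{\left(1 \left(\left(-3\right) \left(-1\right) + 4\right),211 \right)} = 34312 - \left(1 \left(\left(-3\right) \left(-1\right) + 4\right) - 2954\right) = 34312 - \left(1 \left(3 + 4\right) - 2954\right) = 34312 - \left(1 \cdot 7 - 2954\right) = 34312 - \left(7 - 2954\right) = 34312 - -2947 = 34312 + 2947 = 37259$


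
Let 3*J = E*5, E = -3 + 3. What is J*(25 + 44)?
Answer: 0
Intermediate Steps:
E = 0
J = 0 (J = (0*5)/3 = (1/3)*0 = 0)
J*(25 + 44) = 0*(25 + 44) = 0*69 = 0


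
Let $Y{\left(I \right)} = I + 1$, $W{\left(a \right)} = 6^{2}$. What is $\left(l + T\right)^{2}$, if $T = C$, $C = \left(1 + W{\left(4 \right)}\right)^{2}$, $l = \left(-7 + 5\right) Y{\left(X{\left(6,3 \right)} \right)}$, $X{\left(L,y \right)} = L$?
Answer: $1836025$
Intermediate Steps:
$W{\left(a \right)} = 36$
$Y{\left(I \right)} = 1 + I$
$l = -14$ ($l = \left(-7 + 5\right) \left(1 + 6\right) = \left(-2\right) 7 = -14$)
$C = 1369$ ($C = \left(1 + 36\right)^{2} = 37^{2} = 1369$)
$T = 1369$
$\left(l + T\right)^{2} = \left(-14 + 1369\right)^{2} = 1355^{2} = 1836025$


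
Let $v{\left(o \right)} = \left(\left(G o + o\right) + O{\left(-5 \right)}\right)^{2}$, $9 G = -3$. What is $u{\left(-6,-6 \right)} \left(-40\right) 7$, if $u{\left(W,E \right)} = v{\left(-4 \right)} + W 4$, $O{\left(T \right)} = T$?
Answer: $- \frac{87640}{9} \approx -9737.8$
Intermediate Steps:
$G = - \frac{1}{3}$ ($G = \frac{1}{9} \left(-3\right) = - \frac{1}{3} \approx -0.33333$)
$v{\left(o \right)} = \left(-5 + \frac{2 o}{3}\right)^{2}$ ($v{\left(o \right)} = \left(\left(- \frac{o}{3} + o\right) - 5\right)^{2} = \left(\frac{2 o}{3} - 5\right)^{2} = \left(-5 + \frac{2 o}{3}\right)^{2}$)
$u{\left(W,E \right)} = \frac{529}{9} + 4 W$ ($u{\left(W,E \right)} = \frac{\left(-15 + 2 \left(-4\right)\right)^{2}}{9} + W 4 = \frac{\left(-15 - 8\right)^{2}}{9} + 4 W = \frac{\left(-23\right)^{2}}{9} + 4 W = \frac{1}{9} \cdot 529 + 4 W = \frac{529}{9} + 4 W$)
$u{\left(-6,-6 \right)} \left(-40\right) 7 = \left(\frac{529}{9} + 4 \left(-6\right)\right) \left(-40\right) 7 = \left(\frac{529}{9} - 24\right) \left(-40\right) 7 = \frac{313}{9} \left(-40\right) 7 = \left(- \frac{12520}{9}\right) 7 = - \frac{87640}{9}$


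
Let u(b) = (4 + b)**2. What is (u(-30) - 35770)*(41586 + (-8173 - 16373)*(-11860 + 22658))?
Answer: 9300124845468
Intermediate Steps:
(u(-30) - 35770)*(41586 + (-8173 - 16373)*(-11860 + 22658)) = ((4 - 30)**2 - 35770)*(41586 + (-8173 - 16373)*(-11860 + 22658)) = ((-26)**2 - 35770)*(41586 - 24546*10798) = (676 - 35770)*(41586 - 265047708) = -35094*(-265006122) = 9300124845468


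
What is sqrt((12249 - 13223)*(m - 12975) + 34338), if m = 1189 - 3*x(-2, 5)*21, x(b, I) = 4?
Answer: 5*sqrt(470374) ≈ 3429.2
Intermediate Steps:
m = 937 (m = 1189 - 3*4*21 = 1189 - 12*21 = 1189 - 1*252 = 1189 - 252 = 937)
sqrt((12249 - 13223)*(m - 12975) + 34338) = sqrt((12249 - 13223)*(937 - 12975) + 34338) = sqrt(-974*(-12038) + 34338) = sqrt(11725012 + 34338) = sqrt(11759350) = 5*sqrt(470374)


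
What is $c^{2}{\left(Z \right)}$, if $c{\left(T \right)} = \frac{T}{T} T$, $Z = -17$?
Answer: $289$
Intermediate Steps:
$c{\left(T \right)} = T$ ($c{\left(T \right)} = 1 T = T$)
$c^{2}{\left(Z \right)} = \left(-17\right)^{2} = 289$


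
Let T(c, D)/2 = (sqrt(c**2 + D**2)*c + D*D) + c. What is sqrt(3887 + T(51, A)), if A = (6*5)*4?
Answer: sqrt(32789 + 306*sqrt(1889)) ≈ 214.68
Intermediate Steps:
A = 120 (A = 30*4 = 120)
T(c, D) = 2*c + 2*D**2 + 2*c*sqrt(D**2 + c**2) (T(c, D) = 2*((sqrt(c**2 + D**2)*c + D*D) + c) = 2*((sqrt(D**2 + c**2)*c + D**2) + c) = 2*((c*sqrt(D**2 + c**2) + D**2) + c) = 2*((D**2 + c*sqrt(D**2 + c**2)) + c) = 2*(c + D**2 + c*sqrt(D**2 + c**2)) = 2*c + 2*D**2 + 2*c*sqrt(D**2 + c**2))
sqrt(3887 + T(51, A)) = sqrt(3887 + (2*51 + 2*120**2 + 2*51*sqrt(120**2 + 51**2))) = sqrt(3887 + (102 + 2*14400 + 2*51*sqrt(14400 + 2601))) = sqrt(3887 + (102 + 28800 + 2*51*sqrt(17001))) = sqrt(3887 + (102 + 28800 + 2*51*(3*sqrt(1889)))) = sqrt(3887 + (102 + 28800 + 306*sqrt(1889))) = sqrt(3887 + (28902 + 306*sqrt(1889))) = sqrt(32789 + 306*sqrt(1889))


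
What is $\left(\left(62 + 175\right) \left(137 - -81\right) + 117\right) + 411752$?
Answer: $463535$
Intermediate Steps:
$\left(\left(62 + 175\right) \left(137 - -81\right) + 117\right) + 411752 = \left(237 \left(137 + 81\right) + 117\right) + 411752 = \left(237 \cdot 218 + 117\right) + 411752 = \left(51666 + 117\right) + 411752 = 51783 + 411752 = 463535$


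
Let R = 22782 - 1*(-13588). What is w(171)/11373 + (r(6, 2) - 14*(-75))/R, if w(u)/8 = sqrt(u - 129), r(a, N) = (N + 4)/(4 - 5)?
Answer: 522/18185 + 8*sqrt(42)/11373 ≈ 0.033264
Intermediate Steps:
r(a, N) = -4 - N (r(a, N) = (4 + N)/(-1) = (4 + N)*(-1) = -4 - N)
R = 36370 (R = 22782 + 13588 = 36370)
w(u) = 8*sqrt(-129 + u) (w(u) = 8*sqrt(u - 129) = 8*sqrt(-129 + u))
w(171)/11373 + (r(6, 2) - 14*(-75))/R = (8*sqrt(-129 + 171))/11373 + ((-4 - 1*2) - 14*(-75))/36370 = (8*sqrt(42))*(1/11373) + ((-4 - 2) + 1050)*(1/36370) = 8*sqrt(42)/11373 + (-6 + 1050)*(1/36370) = 8*sqrt(42)/11373 + 1044*(1/36370) = 8*sqrt(42)/11373 + 522/18185 = 522/18185 + 8*sqrt(42)/11373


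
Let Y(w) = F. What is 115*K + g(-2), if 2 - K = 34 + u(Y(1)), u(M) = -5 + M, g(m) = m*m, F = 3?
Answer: -3446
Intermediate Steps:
g(m) = m²
Y(w) = 3
K = -30 (K = 2 - (34 + (-5 + 3)) = 2 - (34 - 2) = 2 - 1*32 = 2 - 32 = -30)
115*K + g(-2) = 115*(-30) + (-2)² = -3450 + 4 = -3446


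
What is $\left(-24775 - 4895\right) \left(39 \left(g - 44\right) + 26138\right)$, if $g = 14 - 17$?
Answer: $-721129350$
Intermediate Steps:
$g = -3$ ($g = 14 - 17 = -3$)
$\left(-24775 - 4895\right) \left(39 \left(g - 44\right) + 26138\right) = \left(-24775 - 4895\right) \left(39 \left(-3 - 44\right) + 26138\right) = - 29670 \left(39 \left(-47\right) + 26138\right) = - 29670 \left(-1833 + 26138\right) = \left(-29670\right) 24305 = -721129350$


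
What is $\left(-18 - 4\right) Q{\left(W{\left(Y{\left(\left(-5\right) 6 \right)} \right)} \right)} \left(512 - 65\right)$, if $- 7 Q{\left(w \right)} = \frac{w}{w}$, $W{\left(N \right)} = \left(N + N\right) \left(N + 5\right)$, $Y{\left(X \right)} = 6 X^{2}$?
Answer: $\frac{9834}{7} \approx 1404.9$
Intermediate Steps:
$W{\left(N \right)} = 2 N \left(5 + N\right)$
$Q{\left(w \right)} = - \frac{1}{7}$ ($Q{\left(w \right)} = - \frac{w \frac{1}{w}}{7} = \left(- \frac{1}{7}\right) 1 = - \frac{1}{7}$)
$\left(-18 - 4\right) Q{\left(W{\left(Y{\left(\left(-5\right) 6 \right)} \right)} \right)} \left(512 - 65\right) = \left(-18 - 4\right) \left(- \frac{1}{7}\right) \left(512 - 65\right) = \left(-22\right) \left(- \frac{1}{7}\right) 447 = \frac{22}{7} \cdot 447 = \frac{9834}{7}$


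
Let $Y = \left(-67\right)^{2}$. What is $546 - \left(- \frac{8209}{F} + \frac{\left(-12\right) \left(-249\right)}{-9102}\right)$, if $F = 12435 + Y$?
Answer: $\frac{14038725773}{25673708} \approx 546.81$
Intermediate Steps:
$Y = 4489$
$F = 16924$ ($F = 12435 + 4489 = 16924$)
$546 - \left(- \frac{8209}{F} + \frac{\left(-12\right) \left(-249\right)}{-9102}\right) = 546 - \left(- \frac{8209}{16924} + \frac{\left(-12\right) \left(-249\right)}{-9102}\right) = 546 - \left(\left(-8209\right) \frac{1}{16924} + 2988 \left(- \frac{1}{9102}\right)\right) = 546 - \left(- \frac{8209}{16924} - \frac{498}{1517}\right) = 546 - - \frac{20881205}{25673708} = 546 + \frac{20881205}{25673708} = \frac{14038725773}{25673708}$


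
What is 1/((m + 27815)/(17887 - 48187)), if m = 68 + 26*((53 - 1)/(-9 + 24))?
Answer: -454500/419597 ≈ -1.0832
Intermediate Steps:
m = 2372/15 (m = 68 + 26*(52/15) = 68 + 1352/15 = 2372/15 ≈ 158.13)
1/((m + 27815)/(17887 - 48187)) = 1/((2372/15 + 27815)/(17887 - 48187)) = 1/((419597/15)/(-30300)) = 1/((419597/15)*(-1/30300)) = 1/(-419597/454500) = -454500/419597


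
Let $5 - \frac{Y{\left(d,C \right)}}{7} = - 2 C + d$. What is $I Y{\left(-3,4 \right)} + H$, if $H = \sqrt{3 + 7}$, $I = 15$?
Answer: $1680 + \sqrt{10} \approx 1683.2$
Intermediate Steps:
$Y{\left(d,C \right)} = 35 - 7 d + 14 C$ ($Y{\left(d,C \right)} = 35 - 7 \left(- 2 C + d\right) = 35 - 7 \left(d - 2 C\right) = 35 + \left(- 7 d + 14 C\right) = 35 - 7 d + 14 C$)
$H = \sqrt{10} \approx 3.1623$
$I Y{\left(-3,4 \right)} + H = 15 \left(35 - -21 + 14 \cdot 4\right) + \sqrt{10} = 15 \left(35 + 21 + 56\right) + \sqrt{10} = 15 \cdot 112 + \sqrt{10} = 1680 + \sqrt{10}$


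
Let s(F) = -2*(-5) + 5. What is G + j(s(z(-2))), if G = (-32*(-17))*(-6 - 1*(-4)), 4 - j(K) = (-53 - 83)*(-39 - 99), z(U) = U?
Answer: -19852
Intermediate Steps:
s(F) = 15 (s(F) = 10 + 5 = 15)
j(K) = -18764 (j(K) = 4 - (-53 - 83)*(-39 - 99) = 4 - (-136)*(-138) = 4 - 1*18768 = 4 - 18768 = -18764)
G = -1088 (G = 544*(-6 + 4) = 544*(-2) = -1088)
G + j(s(z(-2))) = -1088 - 18764 = -19852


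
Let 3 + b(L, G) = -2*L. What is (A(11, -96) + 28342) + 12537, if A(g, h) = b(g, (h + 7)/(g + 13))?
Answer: 40854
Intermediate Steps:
b(L, G) = -3 - 2*L
A(g, h) = -3 - 2*g
(A(11, -96) + 28342) + 12537 = ((-3 - 2*11) + 28342) + 12537 = ((-3 - 22) + 28342) + 12537 = (-25 + 28342) + 12537 = 28317 + 12537 = 40854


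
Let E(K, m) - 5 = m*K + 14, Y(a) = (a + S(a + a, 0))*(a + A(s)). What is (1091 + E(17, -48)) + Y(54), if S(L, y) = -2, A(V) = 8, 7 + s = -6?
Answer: 3518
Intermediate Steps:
s = -13 (s = -7 - 6 = -13)
Y(a) = (-2 + a)*(8 + a) (Y(a) = (a - 2)*(a + 8) = (-2 + a)*(8 + a))
E(K, m) = 19 + K*m (E(K, m) = 5 + (m*K + 14) = 5 + (K*m + 14) = 5 + (14 + K*m) = 19 + K*m)
(1091 + E(17, -48)) + Y(54) = (1091 + (19 + 17*(-48))) + (-16 + 54**2 + 6*54) = (1091 + (19 - 816)) + (-16 + 2916 + 324) = (1091 - 797) + 3224 = 294 + 3224 = 3518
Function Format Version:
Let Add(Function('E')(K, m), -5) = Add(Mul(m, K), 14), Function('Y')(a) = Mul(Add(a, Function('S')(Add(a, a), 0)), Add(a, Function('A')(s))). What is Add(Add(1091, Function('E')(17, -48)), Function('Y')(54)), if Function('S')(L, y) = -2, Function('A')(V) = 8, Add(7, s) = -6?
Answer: 3518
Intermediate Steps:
s = -13 (s = Add(-7, -6) = -13)
Function('Y')(a) = Mul(Add(-2, a), Add(8, a)) (Function('Y')(a) = Mul(Add(a, -2), Add(a, 8)) = Mul(Add(-2, a), Add(8, a)))
Function('E')(K, m) = Add(19, Mul(K, m)) (Function('E')(K, m) = Add(5, Add(Mul(m, K), 14)) = Add(5, Add(Mul(K, m), 14)) = Add(5, Add(14, Mul(K, m))) = Add(19, Mul(K, m)))
Add(Add(1091, Function('E')(17, -48)), Function('Y')(54)) = Add(Add(1091, Add(19, Mul(17, -48))), Add(-16, Pow(54, 2), Mul(6, 54))) = Add(Add(1091, Add(19, -816)), Add(-16, 2916, 324)) = Add(Add(1091, -797), 3224) = Add(294, 3224) = 3518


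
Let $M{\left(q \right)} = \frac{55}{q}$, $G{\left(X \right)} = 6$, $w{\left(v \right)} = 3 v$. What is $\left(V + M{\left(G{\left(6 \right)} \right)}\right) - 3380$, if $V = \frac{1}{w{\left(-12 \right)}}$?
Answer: $- \frac{121351}{36} \approx -3370.9$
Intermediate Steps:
$V = - \frac{1}{36}$ ($V = \frac{1}{3 \left(-12\right)} = \frac{1}{-36} = - \frac{1}{36} \approx -0.027778$)
$\left(V + M{\left(G{\left(6 \right)} \right)}\right) - 3380 = \left(- \frac{1}{36} + \frac{55}{6}\right) - 3380 = \frac{329}{36} - 3380 = - \frac{121351}{36}$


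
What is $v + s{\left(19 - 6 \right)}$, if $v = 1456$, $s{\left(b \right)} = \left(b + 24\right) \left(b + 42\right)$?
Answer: $3491$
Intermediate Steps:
$s{\left(b \right)} = \left(24 + b\right) \left(42 + b\right)$
$v + s{\left(19 - 6 \right)} = 1456 + \left(1008 + \left(19 - 6\right)^{2} + 66 \left(19 - 6\right)\right) = 1456 + \left(1008 + 13^{2} + 66 \cdot 13\right) = 1456 + \left(1008 + 169 + 858\right) = 1456 + 2035 = 3491$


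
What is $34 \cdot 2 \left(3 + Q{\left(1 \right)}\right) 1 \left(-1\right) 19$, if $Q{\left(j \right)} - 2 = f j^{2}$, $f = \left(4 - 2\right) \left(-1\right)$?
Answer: $-3876$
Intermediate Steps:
$f = -2$ ($f = 2 \left(-1\right) = -2$)
$Q{\left(j \right)} = 2 - 2 j^{2}$
$34 \cdot 2 \left(3 + Q{\left(1 \right)}\right) 1 \left(-1\right) 19 = 34 \cdot 2 \left(3 + \left(2 - 2 \cdot 1^{2}\right)\right) 1 \left(-1\right) 19 = 34 \cdot 2 \left(3 + \left(2 - 2\right)\right) 1 \left(-1\right) 19 = 34 \cdot 2 \left(3 + 0\right) 1 \left(-1\right) 19 = 34 \cdot 2 \cdot 3 \cdot 1 \left(-1\right) 19 = 34 \cdot 2 \cdot 3 \left(-1\right) 19 = 34 \cdot 6 \left(-1\right) 19 = 34 \left(-6\right) 19 = \left(-204\right) 19 = -3876$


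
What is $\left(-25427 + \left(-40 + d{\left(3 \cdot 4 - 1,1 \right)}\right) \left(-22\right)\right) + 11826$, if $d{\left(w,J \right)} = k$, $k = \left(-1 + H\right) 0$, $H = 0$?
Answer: $-12721$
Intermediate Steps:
$k = 0$ ($k = \left(-1 + 0\right) 0 = \left(-1\right) 0 = 0$)
$d{\left(w,J \right)} = 0$
$\left(-25427 + \left(-40 + d{\left(3 \cdot 4 - 1,1 \right)}\right) \left(-22\right)\right) + 11826 = \left(-25427 + \left(-40 + 0\right) \left(-22\right)\right) + 11826 = \left(-25427 - -880\right) + 11826 = \left(-25427 + 880\right) + 11826 = -24547 + 11826 = -12721$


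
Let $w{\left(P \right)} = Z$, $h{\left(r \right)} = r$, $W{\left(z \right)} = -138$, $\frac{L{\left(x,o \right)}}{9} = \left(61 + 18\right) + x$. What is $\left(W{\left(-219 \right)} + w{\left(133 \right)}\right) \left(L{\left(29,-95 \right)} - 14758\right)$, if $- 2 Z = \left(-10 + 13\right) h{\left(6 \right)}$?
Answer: $2026542$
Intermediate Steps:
$L{\left(x,o \right)} = 711 + 9 x$ ($L{\left(x,o \right)} = 9 \left(\left(61 + 18\right) + x\right) = 9 \left(79 + x\right) = 711 + 9 x$)
$Z = -9$ ($Z = - \frac{\left(-10 + 13\right) 6}{2} = - \frac{3 \cdot 6}{2} = \left(- \frac{1}{2}\right) 18 = -9$)
$w{\left(P \right)} = -9$
$\left(W{\left(-219 \right)} + w{\left(133 \right)}\right) \left(L{\left(29,-95 \right)} - 14758\right) = \left(-138 - 9\right) \left(\left(711 + 9 \cdot 29\right) - 14758\right) = - 147 \left(\left(711 + 261\right) - 14758\right) = - 147 \left(972 - 14758\right) = \left(-147\right) \left(-13786\right) = 2026542$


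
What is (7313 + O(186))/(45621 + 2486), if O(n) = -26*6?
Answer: 7157/48107 ≈ 0.14877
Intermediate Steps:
O(n) = -156
(7313 + O(186))/(45621 + 2486) = (7313 - 156)/(45621 + 2486) = 7157/48107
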